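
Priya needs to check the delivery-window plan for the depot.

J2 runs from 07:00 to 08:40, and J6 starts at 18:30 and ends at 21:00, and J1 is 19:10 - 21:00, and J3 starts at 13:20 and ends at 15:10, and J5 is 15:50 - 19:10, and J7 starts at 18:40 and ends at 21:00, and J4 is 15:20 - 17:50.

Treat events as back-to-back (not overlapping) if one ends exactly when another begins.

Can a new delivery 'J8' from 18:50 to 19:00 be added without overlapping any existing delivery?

No — it overlaps J5, J6, J7

J2: ends 08:40 at or before J8 starts 18:50 → clear.
J3: ends 15:10 at or before J8 starts 18:50 → clear.
J4: ends 17:50 at or before J8 starts 18:50 → clear.
J5: starts 15:50 before J8 ends 19:00, and ends 19:10 after J8 starts 18:50 → overlap.
J6: starts 18:30 before J8 ends 19:00, and ends 21:00 after J8 starts 18:50 → overlap.
J7: starts 18:40 before J8 ends 19:00, and ends 21:00 after J8 starts 18:50 → overlap.
J1: starts 19:10 at or after J8 ends 19:00 → clear.
J8 overlaps J5, J6, J7.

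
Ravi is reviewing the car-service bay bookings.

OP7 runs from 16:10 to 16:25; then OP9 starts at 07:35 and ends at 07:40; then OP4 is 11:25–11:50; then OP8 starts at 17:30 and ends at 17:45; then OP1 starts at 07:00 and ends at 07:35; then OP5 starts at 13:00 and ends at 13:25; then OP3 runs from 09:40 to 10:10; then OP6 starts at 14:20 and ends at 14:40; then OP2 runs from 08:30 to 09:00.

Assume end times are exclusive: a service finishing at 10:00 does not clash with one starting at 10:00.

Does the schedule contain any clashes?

Sorted by start: OP1, OP9, OP2, OP3, OP4, OP5, OP6, OP7, OP8.
OP9 starts exactly when OP1 ends (back-to-back, no overlap), so OP1 has no further overlaps.
OP2 starts after OP9 ends, so OP9 has no further overlaps.
OP3 starts after OP2 ends, so OP2 has no further overlaps.
OP4 starts after OP3 ends, so OP3 has no further overlaps.
OP5 starts after OP4 ends, so OP4 has no further overlaps.
OP6 starts after OP5 ends, so OP5 has no further overlaps.
OP7 starts after OP6 ends, so OP6 has no further overlaps.
OP8 starts after OP7 ends.
Every pair is clear; the schedule has no overlaps.

No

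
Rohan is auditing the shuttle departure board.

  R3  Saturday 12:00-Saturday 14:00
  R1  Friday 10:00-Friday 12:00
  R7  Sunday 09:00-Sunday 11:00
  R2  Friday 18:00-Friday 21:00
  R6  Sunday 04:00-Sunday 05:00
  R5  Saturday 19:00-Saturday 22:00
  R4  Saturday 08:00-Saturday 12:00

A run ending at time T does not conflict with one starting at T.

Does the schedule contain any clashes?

No

Sorted by start: R1, R2, R4, R3, R5, R6, R7.
R2 starts after R1 ends, so R1 has no further overlaps.
R4 starts after R2 ends, so R2 has no further overlaps.
R3 starts exactly when R4 ends (back-to-back, no overlap), so R4 has no further overlaps.
R5 starts after R3 ends, so R3 has no further overlaps.
R6 starts after R5 ends, so R5 has no further overlaps.
R7 starts after R6 ends.
Every pair is clear; the schedule has no overlaps.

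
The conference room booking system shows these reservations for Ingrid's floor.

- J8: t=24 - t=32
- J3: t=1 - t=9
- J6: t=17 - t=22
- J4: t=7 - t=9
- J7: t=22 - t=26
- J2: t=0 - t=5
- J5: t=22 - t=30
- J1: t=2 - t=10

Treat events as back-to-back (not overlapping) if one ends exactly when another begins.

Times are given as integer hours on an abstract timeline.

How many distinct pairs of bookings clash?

8

Check each pair: they overlap iff neither finishes before the other starts.
Sorted by start: J2, J3, J1, J4, J6, J5, J7, J8.
J3 starts before J2 ends → J2 and J3 overlap.
J1 starts before J2 ends → J2 and J1 overlap.
J4 starts after J2 ends — done with J2.
J1 starts before J3 ends → J3 and J1 overlap.
J4 starts before J3 ends → J3 and J4 overlap.
J6 starts after J3 ends — done with J3.
J4 starts before J1 ends → J1 and J4 overlap.
J6 starts after J1 ends — done with J1.
J6 starts after J4 ends — done with J4.
J5 starts exactly when J6 ends (back-to-back, no overlap) — done with J6.
J7 starts before J5 ends → J5 and J7 overlap.
J8 starts before J5 ends → J5 and J8 overlap.
J8 starts before J7 ends → J7 and J8 overlap.
Overlapping pairs: J1 & J2, J1 & J3, J1 & J4, J2 & J3, J3 & J4, J5 & J7, J5 & J8, J7 & J8 — 8 in total.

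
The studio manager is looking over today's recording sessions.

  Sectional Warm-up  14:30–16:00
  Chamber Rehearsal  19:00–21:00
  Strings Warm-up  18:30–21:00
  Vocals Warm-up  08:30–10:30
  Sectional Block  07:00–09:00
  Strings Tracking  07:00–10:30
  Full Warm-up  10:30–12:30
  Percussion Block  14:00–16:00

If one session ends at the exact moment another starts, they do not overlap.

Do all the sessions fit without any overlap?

No

Check each pair: they overlap iff neither finishes before the other starts.
Sorted by start: Sectional Block, Strings Tracking, Vocals Warm-up, Full Warm-up, Percussion Block, Sectional Warm-up, Strings Warm-up, Chamber Rehearsal.
Strings Tracking starts before Sectional Block ends → Sectional Block and Strings Tracking overlap.
That's a conflict, so the schedule is not conflict-free.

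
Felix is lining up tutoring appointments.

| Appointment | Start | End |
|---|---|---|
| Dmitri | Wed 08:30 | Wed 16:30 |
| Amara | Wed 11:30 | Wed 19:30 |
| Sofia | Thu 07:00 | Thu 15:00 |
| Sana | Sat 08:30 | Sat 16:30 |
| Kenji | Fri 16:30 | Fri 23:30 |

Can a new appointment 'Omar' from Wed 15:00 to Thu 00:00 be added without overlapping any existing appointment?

No — it overlaps Amara, Dmitri

Dmitri: starts Wed 08:30 before Omar ends Thu 00:00, and ends Wed 16:30 after Omar starts Wed 15:00 → overlap.
Amara: starts Wed 11:30 before Omar ends Thu 00:00, and ends Wed 19:30 after Omar starts Wed 15:00 → overlap.
Sofia: starts Thu 07:00 at or after Omar ends Thu 00:00 → clear.
Kenji: starts Fri 16:30 at or after Omar ends Thu 00:00 → clear.
Sana: starts Sat 08:30 at or after Omar ends Thu 00:00 → clear.
Omar overlaps Dmitri, Amara.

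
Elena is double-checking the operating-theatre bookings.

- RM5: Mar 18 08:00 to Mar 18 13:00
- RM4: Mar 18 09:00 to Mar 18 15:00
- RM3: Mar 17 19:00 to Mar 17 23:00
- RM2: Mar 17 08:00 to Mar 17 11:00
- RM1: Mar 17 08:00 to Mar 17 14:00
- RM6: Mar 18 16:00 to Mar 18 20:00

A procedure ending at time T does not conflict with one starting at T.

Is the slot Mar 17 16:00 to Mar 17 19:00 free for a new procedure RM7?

Yes — the slot is free

RM1: ends Mar 17 14:00 at or before RM7 starts Mar 17 16:00 → clear.
RM2: ends Mar 17 11:00 at or before RM7 starts Mar 17 16:00 → clear.
RM3: starts Mar 17 19:00 at or after RM7 ends Mar 17 19:00 → clear.
RM5: starts Mar 18 08:00 at or after RM7 ends Mar 17 19:00 → clear.
RM4: starts Mar 18 09:00 at or after RM7 ends Mar 17 19:00 → clear.
RM6: starts Mar 18 16:00 at or after RM7 ends Mar 17 19:00 → clear.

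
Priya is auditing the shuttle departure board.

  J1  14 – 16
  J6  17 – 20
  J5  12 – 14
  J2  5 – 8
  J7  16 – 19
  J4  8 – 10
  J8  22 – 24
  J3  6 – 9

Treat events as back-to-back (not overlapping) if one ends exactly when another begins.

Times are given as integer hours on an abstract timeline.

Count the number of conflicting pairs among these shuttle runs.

Check each pair: they overlap iff neither finishes before the other starts.
Sorted by start: J2, J3, J4, J5, J1, J7, J6, J8.
J3 starts before J2 ends → J2 and J3 overlap.
J4 starts exactly when J2 ends (back-to-back, no overlap), so nothing later overlaps J2 either.
J4 starts before J3 ends → J3 and J4 overlap.
J5 starts after J3 ends, so nothing later overlaps J3 either.
J5 starts after J4 ends, so nothing later overlaps J4 either.
J1 starts exactly when J5 ends (back-to-back, no overlap), so nothing later overlaps J5 either.
J7 starts exactly when J1 ends (back-to-back, no overlap), so nothing later overlaps J1 either.
J6 starts before J7 ends → J7 and J6 overlap.
J8 starts after J7 ends.
J8 starts after J6 ends.
Overlapping pairs: J2 & J3, J3 & J4, J6 & J7 — 3 in total.

3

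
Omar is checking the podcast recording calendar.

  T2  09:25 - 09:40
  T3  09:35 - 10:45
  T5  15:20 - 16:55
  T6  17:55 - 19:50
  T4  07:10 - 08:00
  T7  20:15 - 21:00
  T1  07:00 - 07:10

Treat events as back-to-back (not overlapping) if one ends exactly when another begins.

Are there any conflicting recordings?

Two intervals overlap when each starts before the other ends.
Sorted by start: T1, T4, T2, T3, T5, T6, T7.
T4 starts exactly when T1 ends (back-to-back, no overlap); T1 is clear from here.
T2 starts after T4 ends; T4 is clear from here.
T3 starts before T2 ends → T2 and T3 overlap.
That's a conflict, so the schedule is not conflict-free.

Yes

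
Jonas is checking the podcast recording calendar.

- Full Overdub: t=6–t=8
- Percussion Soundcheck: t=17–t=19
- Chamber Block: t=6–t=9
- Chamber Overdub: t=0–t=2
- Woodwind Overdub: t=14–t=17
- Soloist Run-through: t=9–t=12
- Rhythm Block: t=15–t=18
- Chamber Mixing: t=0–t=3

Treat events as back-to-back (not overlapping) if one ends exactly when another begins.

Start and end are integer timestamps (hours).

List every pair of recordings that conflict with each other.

Sorted by start: Chamber Mixing, Chamber Overdub, Chamber Block, Full Overdub, Soloist Run-through, Woodwind Overdub, Rhythm Block, Percussion Soundcheck.
Chamber Overdub starts before Chamber Mixing ends → Chamber Mixing and Chamber Overdub overlap.
Chamber Block starts after Chamber Mixing ends, so nothing later overlaps Chamber Mixing either.
Chamber Block starts after Chamber Overdub ends, so nothing later overlaps Chamber Overdub either.
Full Overdub starts before Chamber Block ends → Chamber Block and Full Overdub overlap.
Soloist Run-through starts exactly when Chamber Block ends (back-to-back, no overlap), so nothing later overlaps Chamber Block either.
Soloist Run-through starts after Full Overdub ends, so nothing later overlaps Full Overdub either.
Woodwind Overdub starts after Soloist Run-through ends, so nothing later overlaps Soloist Run-through either.
Rhythm Block starts before Woodwind Overdub ends → Woodwind Overdub and Rhythm Block overlap.
Percussion Soundcheck starts exactly when Woodwind Overdub ends (back-to-back, no overlap).
Percussion Soundcheck starts before Rhythm Block ends → Rhythm Block and Percussion Soundcheck overlap.

Chamber Block & Full Overdub, Chamber Mixing & Chamber Overdub, Percussion Soundcheck & Rhythm Block, Rhythm Block & Woodwind Overdub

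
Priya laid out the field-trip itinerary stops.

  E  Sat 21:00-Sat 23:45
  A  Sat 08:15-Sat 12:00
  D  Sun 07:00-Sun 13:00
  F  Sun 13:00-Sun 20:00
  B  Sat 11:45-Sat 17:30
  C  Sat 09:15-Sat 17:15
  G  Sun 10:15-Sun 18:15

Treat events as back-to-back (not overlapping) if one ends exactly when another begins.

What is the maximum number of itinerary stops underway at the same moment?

Sweep the timeline, counting +1 at each start and −1 at each end (ends before starts at a tie):
Sat 08:15 start A → 1
Sat 09:15 start C → 2
Sat 11:45 start B → 3
Sat 12:00 end A → 2
Sat 17:15 end C → 1
Sat 17:30 end B → 0
Sat 21:00 start E → 1
Sat 23:45 end E → 0
Sun 07:00 start D → 1
Sun 10:15 start G → 2
Sun 13:00 end D → 1
Sun 13:00 start F → 2
Sun 18:15 end G → 1
Sun 20:00 end F → 0
Peak is 3, at Sat 11:45 (A, B, C).

3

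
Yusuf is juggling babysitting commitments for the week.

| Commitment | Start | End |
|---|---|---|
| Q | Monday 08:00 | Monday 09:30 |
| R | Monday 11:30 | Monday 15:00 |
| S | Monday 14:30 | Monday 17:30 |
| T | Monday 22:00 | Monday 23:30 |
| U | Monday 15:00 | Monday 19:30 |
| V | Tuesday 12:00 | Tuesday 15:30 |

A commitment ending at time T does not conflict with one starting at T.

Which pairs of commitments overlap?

Check each pair: they overlap iff neither finishes before the other starts.
Sorted by start: Q, R, S, U, T, V.
R starts after Q ends, so Q has no further overlaps.
S starts before R ends → R and S overlap.
U starts exactly when R ends (back-to-back, no overlap), so R has no further overlaps.
U starts before S ends → S and U overlap.
T starts after S ends, so S has no further overlaps.
T starts after U ends, so U has no further overlaps.
V starts after T ends.

R & S, S & U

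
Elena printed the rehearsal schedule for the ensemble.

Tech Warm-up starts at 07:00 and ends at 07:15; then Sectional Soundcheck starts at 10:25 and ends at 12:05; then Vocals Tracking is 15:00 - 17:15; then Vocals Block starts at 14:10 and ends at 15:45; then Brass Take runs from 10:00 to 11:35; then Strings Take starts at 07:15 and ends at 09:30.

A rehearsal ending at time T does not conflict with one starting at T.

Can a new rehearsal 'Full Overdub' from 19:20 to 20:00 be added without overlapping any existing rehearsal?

Yes — the slot is free

Tech Warm-up: ends 07:15 at or before Full Overdub starts 19:20 → clear.
Strings Take: ends 09:30 at or before Full Overdub starts 19:20 → clear.
Brass Take: ends 11:35 at or before Full Overdub starts 19:20 → clear.
Sectional Soundcheck: ends 12:05 at or before Full Overdub starts 19:20 → clear.
Vocals Block: ends 15:45 at or before Full Overdub starts 19:20 → clear.
Vocals Tracking: ends 17:15 at or before Full Overdub starts 19:20 → clear.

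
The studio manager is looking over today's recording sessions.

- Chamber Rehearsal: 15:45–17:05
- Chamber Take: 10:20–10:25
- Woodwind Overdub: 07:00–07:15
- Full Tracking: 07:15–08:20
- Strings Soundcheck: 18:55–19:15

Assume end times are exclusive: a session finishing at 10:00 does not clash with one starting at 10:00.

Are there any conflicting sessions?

No

Sorted by start: Woodwind Overdub, Full Tracking, Chamber Take, Chamber Rehearsal, Strings Soundcheck.
Full Tracking starts exactly when Woodwind Overdub ends (back-to-back, no overlap), so Woodwind Overdub has no further overlaps.
Chamber Take starts after Full Tracking ends, so Full Tracking has no further overlaps.
Chamber Rehearsal starts after Chamber Take ends, so Chamber Take has no further overlaps.
Strings Soundcheck starts after Chamber Rehearsal ends.
Every pair is clear; the schedule has no overlaps.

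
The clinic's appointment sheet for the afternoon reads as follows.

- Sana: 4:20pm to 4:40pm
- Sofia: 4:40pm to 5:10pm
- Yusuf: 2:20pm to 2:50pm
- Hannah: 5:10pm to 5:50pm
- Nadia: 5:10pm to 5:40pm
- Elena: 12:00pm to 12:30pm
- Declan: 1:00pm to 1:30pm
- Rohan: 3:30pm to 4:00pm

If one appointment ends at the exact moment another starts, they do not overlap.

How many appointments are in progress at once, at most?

Sort all start/end points and keep a running count:
12:00pm start Elena → 1
12:30pm end Elena → 0
1:00pm start Declan → 1
1:30pm end Declan → 0
2:20pm start Yusuf → 1
2:50pm end Yusuf → 0
3:30pm start Rohan → 1
4:00pm end Rohan → 0
4:20pm start Sana → 1
4:40pm end Sana → 0
4:40pm start Sofia → 1
5:10pm end Sofia → 0
5:10pm start Hannah → 1
5:10pm start Nadia → 2
5:40pm end Nadia → 1
5:50pm end Hannah → 0
Peak is 2, at 5:10pm (Hannah, Nadia).

2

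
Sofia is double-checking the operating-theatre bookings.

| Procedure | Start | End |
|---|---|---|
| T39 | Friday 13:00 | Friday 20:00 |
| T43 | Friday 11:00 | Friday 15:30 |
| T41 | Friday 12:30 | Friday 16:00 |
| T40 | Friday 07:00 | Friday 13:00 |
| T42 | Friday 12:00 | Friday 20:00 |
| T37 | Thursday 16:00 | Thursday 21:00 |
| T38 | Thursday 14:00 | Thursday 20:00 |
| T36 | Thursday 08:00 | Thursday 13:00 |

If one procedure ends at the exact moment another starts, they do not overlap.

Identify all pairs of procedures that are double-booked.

Sorted by start: T36, T38, T37, T40, T43, T42, T41, T39.
T38 starts after T36 ends; T36 is clear from here.
T37 starts before T38 ends → T38 and T37 overlap.
T40 starts after T38 ends; T38 is clear from here.
T40 starts after T37 ends; T37 is clear from here.
T43 starts before T40 ends → T40 and T43 overlap.
T42 starts before T40 ends → T40 and T42 overlap.
T41 starts before T40 ends → T40 and T41 overlap.
T39 starts exactly when T40 ends (back-to-back, no overlap).
T42 starts before T43 ends → T43 and T42 overlap.
T41 starts before T43 ends → T43 and T41 overlap.
T39 starts before T43 ends → T43 and T39 overlap.
T41 starts before T42 ends → T42 and T41 overlap.
T39 starts before T42 ends → T42 and T39 overlap.
T39 starts before T41 ends → T41 and T39 overlap.

T37 & T38, T39 & T41, T39 & T42, T39 & T43, T40 & T41, T40 & T42, T40 & T43, T41 & T42, T41 & T43, T42 & T43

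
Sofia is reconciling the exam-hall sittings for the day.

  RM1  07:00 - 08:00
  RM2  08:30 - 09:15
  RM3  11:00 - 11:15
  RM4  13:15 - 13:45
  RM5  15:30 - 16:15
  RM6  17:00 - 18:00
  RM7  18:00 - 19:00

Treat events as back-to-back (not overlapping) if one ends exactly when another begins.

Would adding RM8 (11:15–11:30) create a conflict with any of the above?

No — it doesn't clash with anything

RM1: ends 08:00 at or before RM8 starts 11:15 → clear.
RM2: ends 09:15 at or before RM8 starts 11:15 → clear.
RM3: ends 11:15 at or before RM8 starts 11:15 → clear.
RM4: starts 13:15 at or after RM8 ends 11:30 → clear.
RM5: starts 15:30 at or after RM8 ends 11:30 → clear.
RM6: starts 17:00 at or after RM8 ends 11:30 → clear.
RM7: starts 18:00 at or after RM8 ends 11:30 → clear.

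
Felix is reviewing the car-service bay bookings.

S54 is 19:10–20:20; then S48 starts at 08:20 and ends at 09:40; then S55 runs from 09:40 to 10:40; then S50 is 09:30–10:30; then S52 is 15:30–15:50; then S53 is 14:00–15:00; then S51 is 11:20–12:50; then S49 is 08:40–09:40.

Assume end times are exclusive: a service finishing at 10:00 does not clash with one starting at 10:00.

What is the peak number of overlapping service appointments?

Walk through starts and ends in time order (an end at T is processed before a start at T):
08:20 start S48 → 1
08:40 start S49 → 2
09:30 start S50 → 3
09:40 end S48 → 2
09:40 end S49 → 1
09:40 start S55 → 2
10:30 end S50 → 1
10:40 end S55 → 0
11:20 start S51 → 1
12:50 end S51 → 0
14:00 start S53 → 1
15:00 end S53 → 0
15:30 start S52 → 1
15:50 end S52 → 0
19:10 start S54 → 1
20:20 end S54 → 0
Peak is 3, at 09:30 (S48, S49, S50).

3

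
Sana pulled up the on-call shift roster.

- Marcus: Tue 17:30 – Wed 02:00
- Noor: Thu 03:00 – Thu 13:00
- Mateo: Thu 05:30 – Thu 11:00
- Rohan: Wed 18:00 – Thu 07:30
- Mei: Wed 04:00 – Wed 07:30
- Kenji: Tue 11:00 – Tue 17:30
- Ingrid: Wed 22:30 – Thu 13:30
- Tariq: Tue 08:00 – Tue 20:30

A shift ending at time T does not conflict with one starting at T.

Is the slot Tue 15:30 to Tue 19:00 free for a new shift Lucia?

No — it overlaps Kenji, Marcus, Tariq

Tariq: starts Tue 08:00 before Lucia ends Tue 19:00, and ends Tue 20:30 after Lucia starts Tue 15:30 → overlap.
Kenji: starts Tue 11:00 before Lucia ends Tue 19:00, and ends Tue 17:30 after Lucia starts Tue 15:30 → overlap.
Marcus: starts Tue 17:30 before Lucia ends Tue 19:00, and ends Wed 02:00 after Lucia starts Tue 15:30 → overlap.
Mei: starts Wed 04:00 at or after Lucia ends Tue 19:00 → clear.
Rohan: starts Wed 18:00 at or after Lucia ends Tue 19:00 → clear.
Ingrid: starts Wed 22:30 at or after Lucia ends Tue 19:00 → clear.
Noor: starts Thu 03:00 at or after Lucia ends Tue 19:00 → clear.
Mateo: starts Thu 05:30 at or after Lucia ends Tue 19:00 → clear.
Lucia overlaps Tariq, Kenji, Marcus.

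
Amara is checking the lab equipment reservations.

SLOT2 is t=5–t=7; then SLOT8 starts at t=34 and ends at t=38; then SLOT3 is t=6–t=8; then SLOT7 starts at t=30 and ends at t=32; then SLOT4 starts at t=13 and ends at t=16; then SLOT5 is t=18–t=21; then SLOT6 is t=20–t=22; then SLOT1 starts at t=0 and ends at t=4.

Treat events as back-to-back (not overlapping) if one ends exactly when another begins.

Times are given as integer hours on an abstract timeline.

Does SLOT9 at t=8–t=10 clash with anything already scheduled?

No — it doesn't clash with anything

SLOT1: ends t=4 at or before SLOT9 starts t=8 → clear.
SLOT2: ends t=7 at or before SLOT9 starts t=8 → clear.
SLOT3: ends t=8 at or before SLOT9 starts t=8 → clear.
SLOT4: starts t=13 at or after SLOT9 ends t=10 → clear.
SLOT5: starts t=18 at or after SLOT9 ends t=10 → clear.
SLOT6: starts t=20 at or after SLOT9 ends t=10 → clear.
SLOT7: starts t=30 at or after SLOT9 ends t=10 → clear.
SLOT8: starts t=34 at or after SLOT9 ends t=10 → clear.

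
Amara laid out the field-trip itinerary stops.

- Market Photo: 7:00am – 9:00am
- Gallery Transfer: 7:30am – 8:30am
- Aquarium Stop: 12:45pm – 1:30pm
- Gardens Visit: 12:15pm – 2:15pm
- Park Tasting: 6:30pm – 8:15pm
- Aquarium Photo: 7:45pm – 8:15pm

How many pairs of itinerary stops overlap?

3

Check each pair: they overlap iff neither finishes before the other starts.
Sorted by start: Market Photo, Gallery Transfer, Gardens Visit, Aquarium Stop, Park Tasting, Aquarium Photo.
Gallery Transfer starts before Market Photo ends → Market Photo and Gallery Transfer overlap.
Gardens Visit starts after Market Photo ends, so nothing later overlaps Market Photo either.
Gardens Visit starts after Gallery Transfer ends, so nothing later overlaps Gallery Transfer either.
Aquarium Stop starts before Gardens Visit ends → Gardens Visit and Aquarium Stop overlap.
Park Tasting starts after Gardens Visit ends, so nothing later overlaps Gardens Visit either.
Park Tasting starts after Aquarium Stop ends, so nothing later overlaps Aquarium Stop either.
Aquarium Photo starts before Park Tasting ends → Park Tasting and Aquarium Photo overlap.
Overlapping pairs: Aquarium Photo & Park Tasting, Aquarium Stop & Gardens Visit, Gallery Transfer & Market Photo — 3 in total.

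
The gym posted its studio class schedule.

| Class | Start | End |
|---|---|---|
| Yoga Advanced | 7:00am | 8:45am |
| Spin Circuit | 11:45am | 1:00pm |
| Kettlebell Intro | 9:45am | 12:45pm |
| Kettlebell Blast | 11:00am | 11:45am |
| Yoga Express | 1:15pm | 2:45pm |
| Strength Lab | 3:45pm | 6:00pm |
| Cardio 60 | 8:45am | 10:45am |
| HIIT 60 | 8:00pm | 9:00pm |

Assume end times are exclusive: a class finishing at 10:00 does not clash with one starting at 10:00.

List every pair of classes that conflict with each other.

Sorted by start: Yoga Advanced, Cardio 60, Kettlebell Intro, Kettlebell Blast, Spin Circuit, Yoga Express, Strength Lab, HIIT 60.
Cardio 60 starts exactly when Yoga Advanced ends (back-to-back, no overlap), so nothing later overlaps Yoga Advanced either.
Kettlebell Intro starts before Cardio 60 ends → Cardio 60 and Kettlebell Intro overlap.
Kettlebell Blast starts after Cardio 60 ends, so nothing later overlaps Cardio 60 either.
Kettlebell Blast starts before Kettlebell Intro ends → Kettlebell Intro and Kettlebell Blast overlap.
Spin Circuit starts before Kettlebell Intro ends → Kettlebell Intro and Spin Circuit overlap.
Yoga Express starts after Kettlebell Intro ends, so nothing later overlaps Kettlebell Intro either.
Spin Circuit starts exactly when Kettlebell Blast ends (back-to-back, no overlap), so nothing later overlaps Kettlebell Blast either.
Yoga Express starts after Spin Circuit ends, so nothing later overlaps Spin Circuit either.
Strength Lab starts after Yoga Express ends, so nothing later overlaps Yoga Express either.
HIIT 60 starts after Strength Lab ends.

Cardio 60 & Kettlebell Intro, Kettlebell Blast & Kettlebell Intro, Kettlebell Intro & Spin Circuit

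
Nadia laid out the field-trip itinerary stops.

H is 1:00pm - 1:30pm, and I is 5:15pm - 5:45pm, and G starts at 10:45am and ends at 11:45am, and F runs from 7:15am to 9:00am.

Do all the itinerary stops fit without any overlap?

Sorted by start: F, G, H, I.
G starts after F ends — done with F.
H starts after G ends — done with G.
I starts after H ends.
Every pair is clear; the schedule has no overlaps.

Yes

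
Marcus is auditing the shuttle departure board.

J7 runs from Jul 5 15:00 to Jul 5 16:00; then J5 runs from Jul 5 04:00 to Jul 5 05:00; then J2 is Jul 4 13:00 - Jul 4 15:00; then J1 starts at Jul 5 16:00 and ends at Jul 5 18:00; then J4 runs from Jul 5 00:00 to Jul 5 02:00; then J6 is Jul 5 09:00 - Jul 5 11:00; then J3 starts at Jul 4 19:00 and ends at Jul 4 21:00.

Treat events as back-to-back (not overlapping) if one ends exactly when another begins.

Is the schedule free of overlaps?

Sorted by start: J2, J3, J4, J5, J6, J7, J1.
J3 starts after J2 ends, so nothing later overlaps J2 either.
J4 starts after J3 ends, so nothing later overlaps J3 either.
J5 starts after J4 ends, so nothing later overlaps J4 either.
J6 starts after J5 ends, so nothing later overlaps J5 either.
J7 starts after J6 ends, so nothing later overlaps J6 either.
J1 starts exactly when J7 ends (back-to-back, no overlap).
Every pair is clear; the schedule has no overlaps.

Yes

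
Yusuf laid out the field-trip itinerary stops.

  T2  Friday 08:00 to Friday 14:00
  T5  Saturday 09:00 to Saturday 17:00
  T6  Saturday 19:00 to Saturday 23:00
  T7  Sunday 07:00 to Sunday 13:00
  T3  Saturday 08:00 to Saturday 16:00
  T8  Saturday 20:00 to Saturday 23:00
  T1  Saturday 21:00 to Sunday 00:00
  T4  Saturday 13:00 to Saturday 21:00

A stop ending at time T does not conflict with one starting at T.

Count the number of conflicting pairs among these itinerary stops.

8

Check each pair: they overlap iff neither finishes before the other starts.
Sorted by start: T2, T3, T5, T4, T6, T8, T1, T7.
T3 starts after T2 ends — done with T2.
T5 starts before T3 ends → T3 and T5 overlap.
T4 starts before T3 ends → T3 and T4 overlap.
T6 starts after T3 ends — done with T3.
T4 starts before T5 ends → T5 and T4 overlap.
T6 starts after T5 ends — done with T5.
T6 starts before T4 ends → T4 and T6 overlap.
T8 starts before T4 ends → T4 and T8 overlap.
T1 starts exactly when T4 ends (back-to-back, no overlap) — done with T4.
T8 starts before T6 ends → T6 and T8 overlap.
T1 starts before T6 ends → T6 and T1 overlap.
T7 starts after T6 ends.
T1 starts before T8 ends → T8 and T1 overlap.
T7 starts after T8 ends.
T7 starts after T1 ends.
Overlapping pairs: T1 & T6, T1 & T8, T3 & T4, T3 & T5, T4 & T5, T4 & T6, T4 & T8, T6 & T8 — 8 in total.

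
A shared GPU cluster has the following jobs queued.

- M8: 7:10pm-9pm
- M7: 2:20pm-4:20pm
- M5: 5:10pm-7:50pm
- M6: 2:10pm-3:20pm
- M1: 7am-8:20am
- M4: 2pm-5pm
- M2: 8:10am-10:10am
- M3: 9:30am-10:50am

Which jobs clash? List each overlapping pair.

Check each pair: they overlap iff neither finishes before the other starts.
Sorted by start: M1, M2, M3, M4, M6, M7, M5, M8.
M2 starts before M1 ends → M1 and M2 overlap.
M3 starts after M1 ends, so nothing later overlaps M1 either.
M3 starts before M2 ends → M2 and M3 overlap.
M4 starts after M2 ends, so nothing later overlaps M2 either.
M4 starts after M3 ends, so nothing later overlaps M3 either.
M6 starts before M4 ends → M4 and M6 overlap.
M7 starts before M4 ends → M4 and M7 overlap.
M5 starts after M4 ends, so nothing later overlaps M4 either.
M7 starts before M6 ends → M6 and M7 overlap.
M5 starts after M6 ends, so nothing later overlaps M6 either.
M5 starts after M7 ends, so nothing later overlaps M7 either.
M8 starts before M5 ends → M5 and M8 overlap.

M1 & M2, M2 & M3, M4 & M6, M4 & M7, M5 & M8, M6 & M7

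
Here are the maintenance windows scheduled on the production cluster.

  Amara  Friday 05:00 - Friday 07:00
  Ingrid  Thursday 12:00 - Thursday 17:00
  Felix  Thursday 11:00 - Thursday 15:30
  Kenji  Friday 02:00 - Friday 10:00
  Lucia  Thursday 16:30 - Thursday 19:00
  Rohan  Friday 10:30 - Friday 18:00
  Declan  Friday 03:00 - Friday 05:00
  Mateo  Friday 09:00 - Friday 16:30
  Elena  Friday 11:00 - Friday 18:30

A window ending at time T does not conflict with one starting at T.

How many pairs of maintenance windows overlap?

8

Sorted by start: Felix, Ingrid, Lucia, Kenji, Declan, Amara, Mateo, Rohan, Elena.
Ingrid starts before Felix ends → Felix and Ingrid overlap.
Lucia starts after Felix ends — done with Felix.
Lucia starts before Ingrid ends → Ingrid and Lucia overlap.
Kenji starts after Ingrid ends — done with Ingrid.
Kenji starts after Lucia ends — done with Lucia.
Declan starts before Kenji ends → Kenji and Declan overlap.
Amara starts before Kenji ends → Kenji and Amara overlap.
Mateo starts before Kenji ends → Kenji and Mateo overlap.
Rohan starts after Kenji ends — done with Kenji.
Amara starts exactly when Declan ends (back-to-back, no overlap) — done with Declan.
Mateo starts after Amara ends — done with Amara.
Rohan starts before Mateo ends → Mateo and Rohan overlap.
Elena starts before Mateo ends → Mateo and Elena overlap.
Elena starts before Rohan ends → Rohan and Elena overlap.
Overlapping pairs: Amara & Kenji, Declan & Kenji, Elena & Mateo, Elena & Rohan, Felix & Ingrid, Ingrid & Lucia, Kenji & Mateo, Mateo & Rohan — 8 in total.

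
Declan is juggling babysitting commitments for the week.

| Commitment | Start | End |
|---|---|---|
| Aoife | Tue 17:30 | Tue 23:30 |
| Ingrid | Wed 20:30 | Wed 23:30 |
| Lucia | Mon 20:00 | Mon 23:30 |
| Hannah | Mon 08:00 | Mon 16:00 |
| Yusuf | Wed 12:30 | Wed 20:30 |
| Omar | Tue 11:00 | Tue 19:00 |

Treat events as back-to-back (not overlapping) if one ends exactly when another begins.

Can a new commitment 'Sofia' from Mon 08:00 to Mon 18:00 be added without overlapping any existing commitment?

No — it overlaps Hannah

Hannah: starts Mon 08:00 before Sofia ends Mon 18:00, and ends Mon 16:00 after Sofia starts Mon 08:00 → overlap.
Lucia: starts Mon 20:00 at or after Sofia ends Mon 18:00 → clear.
Omar: starts Tue 11:00 at or after Sofia ends Mon 18:00 → clear.
Aoife: starts Tue 17:30 at or after Sofia ends Mon 18:00 → clear.
Yusuf: starts Wed 12:30 at or after Sofia ends Mon 18:00 → clear.
Ingrid: starts Wed 20:30 at or after Sofia ends Mon 18:00 → clear.
Sofia overlaps Hannah.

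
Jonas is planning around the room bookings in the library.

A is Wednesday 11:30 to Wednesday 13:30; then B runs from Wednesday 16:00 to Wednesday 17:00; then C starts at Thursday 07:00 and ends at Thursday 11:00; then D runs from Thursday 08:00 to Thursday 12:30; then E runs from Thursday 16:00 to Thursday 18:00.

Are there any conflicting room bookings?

Check each pair: they overlap iff neither finishes before the other starts.
Sorted by start: A, B, C, D, E.
B starts after A ends — done with A.
C starts after B ends — done with B.
D starts before C ends → C and D overlap.
That's a conflict, so the schedule is not conflict-free.

Yes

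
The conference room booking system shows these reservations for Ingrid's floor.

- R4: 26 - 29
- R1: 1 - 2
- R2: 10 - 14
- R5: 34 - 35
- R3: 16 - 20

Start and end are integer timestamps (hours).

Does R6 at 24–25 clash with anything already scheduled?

R1: ends 2 at or before R6 starts 24 → clear.
R2: ends 14 at or before R6 starts 24 → clear.
R3: ends 20 at or before R6 starts 24 → clear.
R4: starts 26 at or after R6 ends 25 → clear.
R5: starts 34 at or after R6 ends 25 → clear.

No — it doesn't clash with anything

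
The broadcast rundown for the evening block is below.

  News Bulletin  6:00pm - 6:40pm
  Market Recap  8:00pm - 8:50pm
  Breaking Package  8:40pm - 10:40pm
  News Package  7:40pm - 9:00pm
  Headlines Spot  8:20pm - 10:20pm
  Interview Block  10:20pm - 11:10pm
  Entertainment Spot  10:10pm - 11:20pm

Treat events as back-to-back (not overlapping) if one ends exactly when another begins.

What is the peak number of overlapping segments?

4

Sort all start/end points and keep a running count:
6:00pm start News Bulletin → 1
6:40pm end News Bulletin → 0
7:40pm start News Package → 1
8:00pm start Market Recap → 2
8:20pm start Headlines Spot → 3
8:40pm start Breaking Package → 4
8:50pm end Market Recap → 3
9:00pm end News Package → 2
10:10pm start Entertainment Spot → 3
10:20pm end Headlines Spot → 2
10:20pm start Interview Block → 3
10:40pm end Breaking Package → 2
11:10pm end Interview Block → 1
11:20pm end Entertainment Spot → 0
Peak is 4, at 8:40pm (Breaking Package, Headlines Spot, Market Recap, News Package).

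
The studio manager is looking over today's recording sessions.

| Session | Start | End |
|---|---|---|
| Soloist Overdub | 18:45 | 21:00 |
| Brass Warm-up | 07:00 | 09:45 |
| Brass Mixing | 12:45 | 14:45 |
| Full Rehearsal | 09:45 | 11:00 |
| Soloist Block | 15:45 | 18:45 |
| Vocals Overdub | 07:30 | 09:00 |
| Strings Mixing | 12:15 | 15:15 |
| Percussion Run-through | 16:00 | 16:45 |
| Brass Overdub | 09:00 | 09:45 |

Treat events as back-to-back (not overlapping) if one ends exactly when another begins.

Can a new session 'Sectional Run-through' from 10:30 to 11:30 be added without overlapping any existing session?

No — it overlaps Full Rehearsal

Brass Warm-up: ends 09:45 at or before Sectional Run-through starts 10:30 → clear.
Vocals Overdub: ends 09:00 at or before Sectional Run-through starts 10:30 → clear.
Brass Overdub: ends 09:45 at or before Sectional Run-through starts 10:30 → clear.
Full Rehearsal: starts 09:45 before Sectional Run-through ends 11:30, and ends 11:00 after Sectional Run-through starts 10:30 → overlap.
Strings Mixing: starts 12:15 at or after Sectional Run-through ends 11:30 → clear.
Brass Mixing: starts 12:45 at or after Sectional Run-through ends 11:30 → clear.
Soloist Block: starts 15:45 at or after Sectional Run-through ends 11:30 → clear.
Percussion Run-through: starts 16:00 at or after Sectional Run-through ends 11:30 → clear.
Soloist Overdub: starts 18:45 at or after Sectional Run-through ends 11:30 → clear.
Sectional Run-through overlaps Full Rehearsal.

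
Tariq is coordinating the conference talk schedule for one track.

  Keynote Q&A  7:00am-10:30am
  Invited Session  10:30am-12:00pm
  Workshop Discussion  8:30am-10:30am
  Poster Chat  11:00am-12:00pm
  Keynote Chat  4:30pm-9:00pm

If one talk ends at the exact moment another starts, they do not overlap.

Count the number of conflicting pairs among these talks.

2

Sorted by start: Keynote Q&A, Workshop Discussion, Invited Session, Poster Chat, Keynote Chat.
Workshop Discussion starts before Keynote Q&A ends → Keynote Q&A and Workshop Discussion overlap.
Invited Session starts exactly when Keynote Q&A ends (back-to-back, no overlap); Keynote Q&A is clear from here.
Invited Session starts exactly when Workshop Discussion ends (back-to-back, no overlap); Workshop Discussion is clear from here.
Poster Chat starts before Invited Session ends → Invited Session and Poster Chat overlap.
Keynote Chat starts after Invited Session ends.
Keynote Chat starts after Poster Chat ends.
Overlapping pairs: Invited Session & Poster Chat, Keynote Q&A & Workshop Discussion — 2 in total.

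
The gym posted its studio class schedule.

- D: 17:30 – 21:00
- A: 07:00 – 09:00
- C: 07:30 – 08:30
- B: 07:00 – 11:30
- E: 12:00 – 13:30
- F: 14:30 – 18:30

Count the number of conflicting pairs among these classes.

Two intervals overlap when each starts before the other ends.
Sorted by start: A, B, C, E, F, D.
B starts before A ends → A and B overlap.
C starts before A ends → A and C overlap.
E starts after A ends, so A has no further overlaps.
C starts before B ends → B and C overlap.
E starts after B ends, so B has no further overlaps.
E starts after C ends, so C has no further overlaps.
F starts after E ends, so E has no further overlaps.
D starts before F ends → F and D overlap.
Overlapping pairs: A & B, A & C, B & C, D & F — 4 in total.

4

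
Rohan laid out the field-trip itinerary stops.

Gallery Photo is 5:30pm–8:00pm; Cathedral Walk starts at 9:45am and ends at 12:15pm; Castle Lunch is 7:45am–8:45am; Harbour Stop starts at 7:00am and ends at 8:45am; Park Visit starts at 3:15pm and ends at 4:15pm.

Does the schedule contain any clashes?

Sorted by start: Harbour Stop, Castle Lunch, Cathedral Walk, Park Visit, Gallery Photo.
Castle Lunch starts before Harbour Stop ends → Harbour Stop and Castle Lunch overlap.
That's a conflict, so the schedule is not conflict-free.

Yes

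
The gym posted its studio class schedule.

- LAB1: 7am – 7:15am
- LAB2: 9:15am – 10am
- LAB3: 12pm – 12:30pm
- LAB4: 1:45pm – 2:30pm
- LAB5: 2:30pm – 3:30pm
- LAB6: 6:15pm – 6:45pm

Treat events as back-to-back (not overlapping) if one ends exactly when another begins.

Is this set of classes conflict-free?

Two intervals overlap when each starts before the other ends.
Sorted by start: LAB1, LAB2, LAB3, LAB4, LAB5, LAB6.
LAB2 starts after LAB1 ends; LAB1 is clear from here.
LAB3 starts after LAB2 ends; LAB2 is clear from here.
LAB4 starts after LAB3 ends; LAB3 is clear from here.
LAB5 starts exactly when LAB4 ends (back-to-back, no overlap); LAB4 is clear from here.
LAB6 starts after LAB5 ends.
Every pair is clear; the schedule has no overlaps.

Yes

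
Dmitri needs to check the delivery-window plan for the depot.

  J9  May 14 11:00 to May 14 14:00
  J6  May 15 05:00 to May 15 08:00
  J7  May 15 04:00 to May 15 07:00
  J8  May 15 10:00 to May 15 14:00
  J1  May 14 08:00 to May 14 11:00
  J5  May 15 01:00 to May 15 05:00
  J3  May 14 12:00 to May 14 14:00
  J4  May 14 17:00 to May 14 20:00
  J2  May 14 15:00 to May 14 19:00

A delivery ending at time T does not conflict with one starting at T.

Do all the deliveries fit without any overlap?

No

Two intervals overlap when each starts before the other ends.
Sorted by start: J1, J9, J3, J2, J4, J5, J7, J6, J8.
J9 starts exactly when J1 ends (back-to-back, no overlap), so nothing later overlaps J1 either.
J3 starts before J9 ends → J9 and J3 overlap.
That's a conflict, so the schedule is not conflict-free.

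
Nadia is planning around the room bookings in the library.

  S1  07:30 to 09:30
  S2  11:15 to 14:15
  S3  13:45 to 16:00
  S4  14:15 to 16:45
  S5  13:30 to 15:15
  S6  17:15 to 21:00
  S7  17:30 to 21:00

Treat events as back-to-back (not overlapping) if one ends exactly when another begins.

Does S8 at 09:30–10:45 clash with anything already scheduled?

No — it doesn't clash with anything

S1: ends 09:30 at or before S8 starts 09:30 → clear.
S2: starts 11:15 at or after S8 ends 10:45 → clear.
S5: starts 13:30 at or after S8 ends 10:45 → clear.
S3: starts 13:45 at or after S8 ends 10:45 → clear.
S4: starts 14:15 at or after S8 ends 10:45 → clear.
S6: starts 17:15 at or after S8 ends 10:45 → clear.
S7: starts 17:30 at or after S8 ends 10:45 → clear.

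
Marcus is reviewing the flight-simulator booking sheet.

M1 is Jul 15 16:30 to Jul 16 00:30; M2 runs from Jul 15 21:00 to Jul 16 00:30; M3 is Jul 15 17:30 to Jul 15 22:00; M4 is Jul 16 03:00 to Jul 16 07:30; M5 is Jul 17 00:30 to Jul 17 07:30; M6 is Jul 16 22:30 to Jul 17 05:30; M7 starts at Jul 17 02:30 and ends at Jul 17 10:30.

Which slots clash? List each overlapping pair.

Sorted by start: M1, M3, M2, M4, M6, M5, M7.
M3 starts before M1 ends → M1 and M3 overlap.
M2 starts before M1 ends → M1 and M2 overlap.
M4 starts after M1 ends, so nothing later overlaps M1 either.
M2 starts before M3 ends → M3 and M2 overlap.
M4 starts after M3 ends, so nothing later overlaps M3 either.
M4 starts after M2 ends, so nothing later overlaps M2 either.
M6 starts after M4 ends, so nothing later overlaps M4 either.
M5 starts before M6 ends → M6 and M5 overlap.
M7 starts before M6 ends → M6 and M7 overlap.
M7 starts before M5 ends → M5 and M7 overlap.

M1 & M2, M1 & M3, M2 & M3, M5 & M6, M5 & M7, M6 & M7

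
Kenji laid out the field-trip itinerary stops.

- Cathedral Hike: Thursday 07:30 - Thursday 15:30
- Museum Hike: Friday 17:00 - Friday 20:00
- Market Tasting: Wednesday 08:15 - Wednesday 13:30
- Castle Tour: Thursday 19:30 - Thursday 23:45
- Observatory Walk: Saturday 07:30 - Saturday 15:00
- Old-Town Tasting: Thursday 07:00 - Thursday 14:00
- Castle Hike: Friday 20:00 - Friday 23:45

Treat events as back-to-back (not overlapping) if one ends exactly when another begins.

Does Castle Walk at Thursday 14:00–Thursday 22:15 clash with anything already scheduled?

Market Tasting: ends Wednesday 13:30 at or before Castle Walk starts Thursday 14:00 → clear.
Old-Town Tasting: ends Thursday 14:00 at or before Castle Walk starts Thursday 14:00 → clear.
Cathedral Hike: starts Thursday 07:30 before Castle Walk ends Thursday 22:15, and ends Thursday 15:30 after Castle Walk starts Thursday 14:00 → overlap.
Castle Tour: starts Thursday 19:30 before Castle Walk ends Thursday 22:15, and ends Thursday 23:45 after Castle Walk starts Thursday 14:00 → overlap.
Museum Hike: starts Friday 17:00 at or after Castle Walk ends Thursday 22:15 → clear.
Castle Hike: starts Friday 20:00 at or after Castle Walk ends Thursday 22:15 → clear.
Observatory Walk: starts Saturday 07:30 at or after Castle Walk ends Thursday 22:15 → clear.
Castle Walk overlaps Cathedral Hike, Castle Tour.

Yes — it overlaps Castle Tour, Cathedral Hike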